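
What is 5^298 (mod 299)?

64

5^1 ≡ 5 (mod 299)
5^2 ≡ 5^2 = 25 ≡ 25 (mod 299)
5^4 ≡ 25^2 = 625 ≡ 27 (mod 299)
5^8 ≡ 27^2 = 729 ≡ 131 (mod 299)
5^16 ≡ 131^2 = 17161 ≡ 118 (mod 299)
5^32 ≡ 118^2 = 13924 ≡ 170 (mod 299)
5^64 ≡ 170^2 = 28900 ≡ 196 (mod 299)
5^128 ≡ 196^2 = 38416 ≡ 144 (mod 299)
5^256 ≡ 144^2 = 20736 ≡ 105 (mod 299)
298 = 256 + 32 + 8 + 2 in binary powers of 2.
So 5^298 ≡ 105 · 170 · 131 · 25 ≡ 64 (mod 299).
Since 64 ≠ 1, base 5 is a Fermat witness: 299 is composite.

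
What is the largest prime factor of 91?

91 = 7 · 13
13 is prime.
So 91 = 7 · 13; the largest prime factor is 13.

13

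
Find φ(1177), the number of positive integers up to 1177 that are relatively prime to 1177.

1060

Factor: 1177 = 11 · 107.
φ(1177) = (11−1) · (107−1) = 10 · 106 = 1060.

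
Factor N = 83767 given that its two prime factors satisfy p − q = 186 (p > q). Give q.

211

Since p = q + 186, we have 83767 = q(q + 186), so q² + 186q − 83767 = 0.
Discriminant: 186² + 4·83767 = 34596 + 335068 = 369664; √369664 = 608.
q = (−186 + 608)/2 = 211, and p = q + 186 = 397.
Check: 211 · 397 = 83767.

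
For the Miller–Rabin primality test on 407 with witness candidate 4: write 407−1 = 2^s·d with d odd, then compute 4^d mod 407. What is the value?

407 − 1 = 406 = 2^1 · 203, so d = 203.
4^1 ≡ 4 (mod 407)
4^2 ≡ 4^2 = 16 ≡ 16 (mod 407)
4^4 ≡ 16^2 = 256 ≡ 256 (mod 407)
4^8 ≡ 256^2 = 65536 ≡ 9 (mod 407)
4^16 ≡ 9^2 = 81 ≡ 81 (mod 407)
4^32 ≡ 81^2 = 6561 ≡ 49 (mod 407)
4^64 ≡ 49^2 = 2401 ≡ 366 (mod 407)
4^128 ≡ 366^2 = 133956 ≡ 53 (mod 407)
203 = 128 + 64 + 8 + 2 + 1 in binary powers of 2.
So 4^203 ≡ 53 · 366 · 9 · 16 · 4 ≡ 284 (mod 407).
Squaring chain: 284; never reaches −1, so base 4 is a Miller–Rabin witness that 407 is composite.

284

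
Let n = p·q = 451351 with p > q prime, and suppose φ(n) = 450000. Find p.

φ(n) = (p−1)(q−1) = n − (p+q) + 1, so p + q = 451351 − 450000 + 1 = 1352.
p and q are the roots of t² − 1352t + 451351 = 0.
Discriminant: 1352² − 4·451351 = 1827904 − 1805404 = 22500; √22500 = 150.
q = (1352 − 150)/2 = 601, p = (1352 + 150)/2 = 751.
Check: 601 · 751 = 451351.

751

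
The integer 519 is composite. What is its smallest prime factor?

3

519 is odd.
Digit sum 15, divisible by 3.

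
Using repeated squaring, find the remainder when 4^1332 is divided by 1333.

4^1 ≡ 4 (mod 1333)
4^2 ≡ 4^2 = 16 ≡ 16 (mod 1333)
4^4 ≡ 16^2 = 256 ≡ 256 (mod 1333)
4^8 ≡ 256^2 = 65536 ≡ 219 (mod 1333)
4^16 ≡ 219^2 = 47961 ≡ 1306 (mod 1333)
4^32 ≡ 1306^2 = 1705636 ≡ 729 (mod 1333)
4^64 ≡ 729^2 = 531441 ≡ 907 (mod 1333)
4^128 ≡ 907^2 = 822649 ≡ 188 (mod 1333)
4^256 ≡ 188^2 = 35344 ≡ 686 (mod 1333)
4^512 ≡ 686^2 = 470596 ≡ 47 (mod 1333)
4^1024 ≡ 47^2 = 2209 ≡ 876 (mod 1333)
1332 = 1024 + 256 + 32 + 16 + 4 in binary powers of 2.
So 4^1332 ≡ 876 · 686 · 729 · 1306 · 256 ≡ 16 (mod 1333).
Since 16 ≠ 1, base 4 is a Fermat witness: 1333 is composite.

16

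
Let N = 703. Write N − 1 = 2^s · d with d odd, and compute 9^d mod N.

703 − 1 = 702 = 2^1 · 351, so d = 351.
9^1 ≡ 9 (mod 703)
9^2 ≡ 9^2 = 81 ≡ 81 (mod 703)
9^4 ≡ 81^2 = 6561 ≡ 234 (mod 703)
9^8 ≡ 234^2 = 54756 ≡ 625 (mod 703)
9^16 ≡ 625^2 = 390625 ≡ 460 (mod 703)
9^32 ≡ 460^2 = 211600 ≡ 700 (mod 703)
9^64 ≡ 700^2 = 490000 ≡ 9 (mod 703)
9^128 ≡ 9^2 = 81 ≡ 81 (mod 703)
9^256 ≡ 81^2 = 6561 ≡ 234 (mod 703)
351 = 256 + 64 + 16 + 8 + 4 + 2 + 1 in binary powers of 2.
So 9^351 ≡ 234 · 9 · 460 · 625 · 234 · 81 · 9 ≡ 1 (mod 703).
Since 9^d ≡ 1 (mod 703), base 9 does not prove 703 composite.

1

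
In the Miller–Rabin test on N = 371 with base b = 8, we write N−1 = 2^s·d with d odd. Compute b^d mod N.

71

371 − 1 = 370 = 2^1 · 185, so d = 185.
8^1 ≡ 8 (mod 371)
8^2 ≡ 8^2 = 64 ≡ 64 (mod 371)
8^4 ≡ 64^2 = 4096 ≡ 15 (mod 371)
8^8 ≡ 15^2 = 225 ≡ 225 (mod 371)
8^16 ≡ 225^2 = 50625 ≡ 169 (mod 371)
8^32 ≡ 169^2 = 28561 ≡ 365 (mod 371)
8^64 ≡ 365^2 = 133225 ≡ 36 (mod 371)
8^128 ≡ 36^2 = 1296 ≡ 183 (mod 371)
185 = 128 + 32 + 16 + 8 + 1 in binary powers of 2.
So 8^185 ≡ 183 · 365 · 169 · 225 · 8 ≡ 71 (mod 371).
Squaring chain: 71; never reaches −1, so base 8 is a Miller–Rabin witness that 371 is composite.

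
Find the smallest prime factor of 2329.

2329 is odd.
Digit sum 16, not divisible by 3.
Ends in 9: not divisible by 5.
7: 2329 = 7·332 + 5
11: 2329 = 11·211 + 8
13: 2329 = 13·179 + 2
17: 2329 = 17·137

17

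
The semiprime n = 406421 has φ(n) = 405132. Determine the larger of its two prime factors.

743

φ(n) = (p−1)(q−1) = n − (p+q) + 1, so p + q = 406421 − 405132 + 1 = 1290.
p and q are the roots of t² − 1290t + 406421 = 0.
Discriminant: 1290² − 4·406421 = 1664100 − 1625684 = 38416; √38416 = 196.
q = (1290 − 196)/2 = 547, p = (1290 + 196)/2 = 743.
Check: 547 · 743 = 406421.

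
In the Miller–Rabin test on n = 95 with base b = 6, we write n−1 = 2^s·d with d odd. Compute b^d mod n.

95 − 1 = 94 = 2^1 · 47, so d = 47.
6^1 ≡ 6 (mod 95)
6^2 ≡ 6^2 = 36 ≡ 36 (mod 95)
6^4 ≡ 36^2 = 1296 ≡ 61 (mod 95)
6^8 ≡ 61^2 = 3721 ≡ 16 (mod 95)
6^16 ≡ 16^2 = 256 ≡ 66 (mod 95)
6^32 ≡ 66^2 = 4356 ≡ 81 (mod 95)
47 = 32 + 8 + 4 + 2 + 1 in binary powers of 2.
So 6^47 ≡ 81 · 16 · 61 · 36 · 6 ≡ 36 (mod 95).
Squaring chain: 36; never reaches −1, so base 6 is a Miller–Rabin witness that 95 is composite.

36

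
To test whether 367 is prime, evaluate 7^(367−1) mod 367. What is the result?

1

7^1 ≡ 7 (mod 367)
7^2 ≡ 7^2 = 49 ≡ 49 (mod 367)
7^4 ≡ 49^2 = 2401 ≡ 199 (mod 367)
7^8 ≡ 199^2 = 39601 ≡ 332 (mod 367)
7^16 ≡ 332^2 = 110224 ≡ 124 (mod 367)
7^32 ≡ 124^2 = 15376 ≡ 329 (mod 367)
7^64 ≡ 329^2 = 108241 ≡ 343 (mod 367)
7^128 ≡ 343^2 = 117649 ≡ 209 (mod 367)
7^256 ≡ 209^2 = 43681 ≡ 8 (mod 367)
366 = 256 + 64 + 32 + 8 + 4 + 2 in binary powers of 2.
So 7^366 ≡ 8 · 343 · 329 · 332 · 199 · 49 ≡ 1 (mod 367).
Since the result is 1, base 7 gives no evidence that 367 is composite.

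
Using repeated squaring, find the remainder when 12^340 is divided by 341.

12^1 ≡ 12 (mod 341)
12^2 ≡ 12^2 = 144 ≡ 144 (mod 341)
12^4 ≡ 144^2 = 20736 ≡ 276 (mod 341)
12^8 ≡ 276^2 = 76176 ≡ 133 (mod 341)
12^16 ≡ 133^2 = 17689 ≡ 298 (mod 341)
12^32 ≡ 298^2 = 88804 ≡ 144 (mod 341)
12^64 ≡ 144^2 = 20736 ≡ 276 (mod 341)
12^128 ≡ 276^2 = 76176 ≡ 133 (mod 341)
12^256 ≡ 133^2 = 17689 ≡ 298 (mod 341)
340 = 256 + 64 + 16 + 4 in binary powers of 2.
So 12^340 ≡ 298 · 276 · 298 · 276 ≡ 56 (mod 341).
Since 56 ≠ 1, base 12 is a Fermat witness: 341 is composite.

56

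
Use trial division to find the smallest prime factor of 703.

703 is odd.
Digit sum 10, not divisible by 3.
Ends in 3: not divisible by 5.
7: 703 = 7·100 + 3
11: 703 = 11·63 + 10
13: 703 = 13·54 + 1
17: 703 = 17·41 + 6
19: 703 = 19·37

19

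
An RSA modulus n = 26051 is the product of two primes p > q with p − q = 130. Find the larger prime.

Since p = q + 130, we have 26051 = q(q + 130), so q² + 130q − 26051 = 0.
Discriminant: 130² + 4·26051 = 16900 + 104204 = 121104; √121104 = 348.
q = (−130 + 348)/2 = 109, and p = q + 130 = 239.
Check: 109 · 239 = 26051.

239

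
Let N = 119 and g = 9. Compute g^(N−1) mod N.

9^1 ≡ 9 (mod 119)
9^2 ≡ 9^2 = 81 ≡ 81 (mod 119)
9^4 ≡ 81^2 = 6561 ≡ 16 (mod 119)
9^8 ≡ 16^2 = 256 ≡ 18 (mod 119)
9^16 ≡ 18^2 = 324 ≡ 86 (mod 119)
9^32 ≡ 86^2 = 7396 ≡ 18 (mod 119)
9^64 ≡ 18^2 = 324 ≡ 86 (mod 119)
118 = 64 + 32 + 16 + 4 + 2 in binary powers of 2.
So 9^118 ≡ 86 · 18 · 86 · 16 · 81 ≡ 72 (mod 119).
Since 72 ≠ 1, base 9 is a Fermat witness: 119 is composite.

72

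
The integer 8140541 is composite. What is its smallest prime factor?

47

8140541 is odd.
Digit sum 23, not divisible by 3.
Ends in 1: not divisible by 5.
7: 8140541 = 7·1162934 + 3
11: 8140541 = 11·740049 + 2
13: 8140541 = 13·626195 + 6
17: 8140541 = 17·478855 + 6
19: 8140541 = 19·428449 + 10
23: 8140541 = 23·353936 + 13
29: 8140541 = 29·280708 + 9
31: 8140541 = 31·262598 + 3
37: 8140541 = 37·220014 + 23
41: 8140541 = 41·198549 + 32
43: 8140541 = 43·189314 + 39
47: 8140541 = 47·173203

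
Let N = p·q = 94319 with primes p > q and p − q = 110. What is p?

Since p = q + 110, we have 94319 = q(q + 110), so q² + 110q − 94319 = 0.
Discriminant: 110² + 4·94319 = 12100 + 377276 = 389376; √389376 = 624.
q = (−110 + 624)/2 = 257, and p = q + 110 = 367.
Check: 257 · 367 = 94319.

367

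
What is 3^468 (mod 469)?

3^1 ≡ 3 (mod 469)
3^2 ≡ 3^2 = 9 ≡ 9 (mod 469)
3^4 ≡ 9^2 = 81 ≡ 81 (mod 469)
3^8 ≡ 81^2 = 6561 ≡ 464 (mod 469)
3^16 ≡ 464^2 = 215296 ≡ 25 (mod 469)
3^32 ≡ 25^2 = 625 ≡ 156 (mod 469)
3^64 ≡ 156^2 = 24336 ≡ 417 (mod 469)
3^128 ≡ 417^2 = 173889 ≡ 359 (mod 469)
3^256 ≡ 359^2 = 128881 ≡ 375 (mod 469)
468 = 256 + 128 + 64 + 16 + 4 in binary powers of 2.
So 3^468 ≡ 375 · 359 · 417 · 25 · 81 ≡ 260 (mod 469).
Since 260 ≠ 1, base 3 is a Fermat witness: 469 is composite.

260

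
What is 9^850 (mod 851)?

752

9^1 ≡ 9 (mod 851)
9^2 ≡ 9^2 = 81 ≡ 81 (mod 851)
9^4 ≡ 81^2 = 6561 ≡ 604 (mod 851)
9^8 ≡ 604^2 = 364816 ≡ 588 (mod 851)
9^16 ≡ 588^2 = 345744 ≡ 238 (mod 851)
9^32 ≡ 238^2 = 56644 ≡ 478 (mod 851)
9^64 ≡ 478^2 = 228484 ≡ 416 (mod 851)
9^128 ≡ 416^2 = 173056 ≡ 303 (mod 851)
9^256 ≡ 303^2 = 91809 ≡ 752 (mod 851)
9^512 ≡ 752^2 = 565504 ≡ 440 (mod 851)
850 = 512 + 256 + 64 + 16 + 2 in binary powers of 2.
So 9^850 ≡ 440 · 752 · 416 · 238 · 81 ≡ 752 (mod 851).
Since 752 ≠ 1, base 9 is a Fermat witness: 851 is composite.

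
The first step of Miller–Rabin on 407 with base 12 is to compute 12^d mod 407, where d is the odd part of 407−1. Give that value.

407 − 1 = 406 = 2^1 · 203, so d = 203.
12^1 ≡ 12 (mod 407)
12^2 ≡ 12^2 = 144 ≡ 144 (mod 407)
12^4 ≡ 144^2 = 20736 ≡ 386 (mod 407)
12^8 ≡ 386^2 = 148996 ≡ 34 (mod 407)
12^16 ≡ 34^2 = 1156 ≡ 342 (mod 407)
12^32 ≡ 342^2 = 116964 ≡ 155 (mod 407)
12^64 ≡ 155^2 = 24025 ≡ 12 (mod 407)
12^128 ≡ 12^2 = 144 ≡ 144 (mod 407)
203 = 128 + 64 + 8 + 2 + 1 in binary powers of 2.
So 12^203 ≡ 144 · 12 · 34 · 144 · 12 ≡ 155 (mod 407).
Squaring chain: 155; never reaches −1, so base 12 is a Miller–Rabin witness that 407 is composite.

155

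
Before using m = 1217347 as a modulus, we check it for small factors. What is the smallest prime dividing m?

47

1217347 is odd.
Digit sum 25, not divisible by 3.
Ends in 7: not divisible by 5.
7: 1217347 = 7·173906 + 5
11: 1217347 = 11·110667 + 10
13: 1217347 = 13·93642 + 1
17: 1217347 = 17·71608 + 11
19: 1217347 = 19·64070 + 17
23: 1217347 = 23·52928 + 3
29: 1217347 = 29·41977 + 14
31: 1217347 = 31·39269 + 8
37: 1217347 = 37·32901 + 10
41: 1217347 = 41·29691 + 16
43: 1217347 = 43·28310 + 17
47: 1217347 = 47·25901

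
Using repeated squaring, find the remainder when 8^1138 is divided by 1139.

8^1 ≡ 8 (mod 1139)
8^2 ≡ 8^2 = 64 ≡ 64 (mod 1139)
8^4 ≡ 64^2 = 4096 ≡ 679 (mod 1139)
8^8 ≡ 679^2 = 461041 ≡ 885 (mod 1139)
8^16 ≡ 885^2 = 783225 ≡ 732 (mod 1139)
8^32 ≡ 732^2 = 535824 ≡ 494 (mod 1139)
8^64 ≡ 494^2 = 244036 ≡ 290 (mod 1139)
8^128 ≡ 290^2 = 84100 ≡ 953 (mod 1139)
8^256 ≡ 953^2 = 908209 ≡ 426 (mod 1139)
8^512 ≡ 426^2 = 181476 ≡ 375 (mod 1139)
8^1024 ≡ 375^2 = 140625 ≡ 528 (mod 1139)
1138 = 1024 + 64 + 32 + 16 + 2 in binary powers of 2.
So 8^1138 ≡ 528 · 290 · 494 · 732 · 64 ≡ 1067 (mod 1139).
Since 1067 ≠ 1, base 8 is a Fermat witness: 1139 is composite.

1067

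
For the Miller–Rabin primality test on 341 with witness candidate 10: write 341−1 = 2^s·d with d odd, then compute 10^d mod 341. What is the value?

98

341 − 1 = 340 = 2^2 · 85, so d = 85.
10^1 ≡ 10 (mod 341)
10^2 ≡ 10^2 = 100 ≡ 100 (mod 341)
10^4 ≡ 100^2 = 10000 ≡ 111 (mod 341)
10^8 ≡ 111^2 = 12321 ≡ 45 (mod 341)
10^16 ≡ 45^2 = 2025 ≡ 320 (mod 341)
10^32 ≡ 320^2 = 102400 ≡ 100 (mod 341)
10^64 ≡ 100^2 = 10000 ≡ 111 (mod 341)
85 = 64 + 16 + 4 + 1 in binary powers of 2.
So 10^85 ≡ 111 · 320 · 111 · 10 ≡ 98 (mod 341).
Squaring chain: 98 → 56; never reaches −1, so base 10 is a Miller–Rabin witness that 341 is composite.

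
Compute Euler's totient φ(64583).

Factor: 64583 = 17 · 29 · 131.
φ(64583) = (17−1) · (29−1) · (131−1) = 16 · 28 · 130 = 58240.

58240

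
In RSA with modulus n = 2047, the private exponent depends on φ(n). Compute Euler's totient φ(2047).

Factor: 2047 = 23 · 89.
φ(2047) = (23−1) · (89−1) = 22 · 88 = 1936.

1936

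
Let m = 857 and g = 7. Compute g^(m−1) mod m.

7^1 ≡ 7 (mod 857)
7^2 ≡ 7^2 = 49 ≡ 49 (mod 857)
7^4 ≡ 49^2 = 2401 ≡ 687 (mod 857)
7^8 ≡ 687^2 = 471969 ≡ 619 (mod 857)
7^16 ≡ 619^2 = 383161 ≡ 82 (mod 857)
7^32 ≡ 82^2 = 6724 ≡ 725 (mod 857)
7^64 ≡ 725^2 = 525625 ≡ 284 (mod 857)
7^128 ≡ 284^2 = 80656 ≡ 98 (mod 857)
7^256 ≡ 98^2 = 9604 ≡ 177 (mod 857)
7^512 ≡ 177^2 = 31329 ≡ 477 (mod 857)
856 = 512 + 256 + 64 + 16 + 8 in binary powers of 2.
So 7^856 ≡ 477 · 177 · 284 · 82 · 619 ≡ 1 (mod 857).
Since the result is 1, base 7 gives no evidence that 857 is composite.

1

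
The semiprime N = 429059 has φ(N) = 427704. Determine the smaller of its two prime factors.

φ(n) = (p−1)(q−1) = n − (p+q) + 1, so p + q = 429059 − 427704 + 1 = 1356.
p and q are the roots of t² − 1356t + 429059 = 0.
Discriminant: 1356² − 4·429059 = 1838736 − 1716236 = 122500; √122500 = 350.
q = (1356 − 350)/2 = 503, p = (1356 + 350)/2 = 853.
Check: 503 · 853 = 429059.

503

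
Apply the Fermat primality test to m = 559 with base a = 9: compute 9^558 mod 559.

9^1 ≡ 9 (mod 559)
9^2 ≡ 9^2 = 81 ≡ 81 (mod 559)
9^4 ≡ 81^2 = 6561 ≡ 412 (mod 559)
9^8 ≡ 412^2 = 169744 ≡ 367 (mod 559)
9^16 ≡ 367^2 = 134689 ≡ 529 (mod 559)
9^32 ≡ 529^2 = 279841 ≡ 341 (mod 559)
9^64 ≡ 341^2 = 116281 ≡ 9 (mod 559)
9^128 ≡ 9^2 = 81 ≡ 81 (mod 559)
9^256 ≡ 81^2 = 6561 ≡ 412 (mod 559)
9^512 ≡ 412^2 = 169744 ≡ 367 (mod 559)
558 = 512 + 32 + 8 + 4 + 2 in binary powers of 2.
So 9^558 ≡ 367 · 341 · 367 · 412 · 81 ≡ 274 (mod 559).
Since 274 ≠ 1, base 9 is a Fermat witness: 559 is composite.

274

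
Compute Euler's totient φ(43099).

35880

Factor: 43099 = 7 · 47 · 131.
φ(43099) = (7−1) · (47−1) · (131−1) = 6 · 46 · 130 = 35880.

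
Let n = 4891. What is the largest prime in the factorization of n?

73

4891 = 67 · 73
73 is prime.
So 4891 = 67 · 73; the largest prime factor is 73.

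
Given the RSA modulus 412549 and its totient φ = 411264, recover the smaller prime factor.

φ(n) = (p−1)(q−1) = n − (p+q) + 1, so p + q = 412549 − 411264 + 1 = 1286.
p and q are the roots of t² − 1286t + 412549 = 0.
Discriminant: 1286² − 4·412549 = 1653796 − 1650196 = 3600; √3600 = 60.
q = (1286 − 60)/2 = 613, p = (1286 + 60)/2 = 673.
Check: 613 · 673 = 412549.

613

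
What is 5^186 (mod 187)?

5^1 ≡ 5 (mod 187)
5^2 ≡ 5^2 = 25 ≡ 25 (mod 187)
5^4 ≡ 25^2 = 625 ≡ 64 (mod 187)
5^8 ≡ 64^2 = 4096 ≡ 169 (mod 187)
5^16 ≡ 169^2 = 28561 ≡ 137 (mod 187)
5^32 ≡ 137^2 = 18769 ≡ 69 (mod 187)
5^64 ≡ 69^2 = 4761 ≡ 86 (mod 187)
5^128 ≡ 86^2 = 7396 ≡ 103 (mod 187)
186 = 128 + 32 + 16 + 8 + 2 in binary powers of 2.
So 5^186 ≡ 103 · 69 · 137 · 169 · 25 ≡ 60 (mod 187).
Since 60 ≠ 1, base 5 is a Fermat witness: 187 is composite.

60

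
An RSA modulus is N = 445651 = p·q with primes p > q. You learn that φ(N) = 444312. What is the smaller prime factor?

613

φ(n) = (p−1)(q−1) = n − (p+q) + 1, so p + q = 445651 − 444312 + 1 = 1340.
p and q are the roots of t² − 1340t + 445651 = 0.
Discriminant: 1340² − 4·445651 = 1795600 − 1782604 = 12996; √12996 = 114.
q = (1340 − 114)/2 = 613, p = (1340 + 114)/2 = 727.
Check: 613 · 727 = 445651.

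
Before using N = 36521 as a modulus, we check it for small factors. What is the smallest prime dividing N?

59

36521 is odd.
Digit sum 17, not divisible by 3.
Ends in 1: not divisible by 5.
7: 36521 = 7·5217 + 2
11: 36521 = 11·3320 + 1
13: 36521 = 13·2809 + 4
17: 36521 = 17·2148 + 5
19: 36521 = 19·1922 + 3
23: 36521 = 23·1587 + 20
29: 36521 = 29·1259 + 10
31: 36521 = 31·1178 + 3
37: 36521 = 37·987 + 2
41: 36521 = 41·890 + 31
43: 36521 = 43·849 + 14
47: 36521 = 47·777 + 2
53: 36521 = 53·689 + 4
59: 36521 = 59·619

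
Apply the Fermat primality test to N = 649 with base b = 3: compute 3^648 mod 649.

49

3^1 ≡ 3 (mod 649)
3^2 ≡ 3^2 = 9 ≡ 9 (mod 649)
3^4 ≡ 9^2 = 81 ≡ 81 (mod 649)
3^8 ≡ 81^2 = 6561 ≡ 71 (mod 649)
3^16 ≡ 71^2 = 5041 ≡ 498 (mod 649)
3^32 ≡ 498^2 = 248004 ≡ 86 (mod 649)
3^64 ≡ 86^2 = 7396 ≡ 257 (mod 649)
3^128 ≡ 257^2 = 66049 ≡ 500 (mod 649)
3^256 ≡ 500^2 = 250000 ≡ 135 (mod 649)
3^512 ≡ 135^2 = 18225 ≡ 53 (mod 649)
648 = 512 + 128 + 8 in binary powers of 2.
So 3^648 ≡ 53 · 500 · 71 ≡ 49 (mod 649).
Since 49 ≠ 1, base 3 is a Fermat witness: 649 is composite.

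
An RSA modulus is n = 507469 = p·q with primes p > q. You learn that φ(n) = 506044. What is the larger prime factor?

φ(n) = (p−1)(q−1) = n − (p+q) + 1, so p + q = 507469 − 506044 + 1 = 1426.
p and q are the roots of t² − 1426t + 507469 = 0.
Discriminant: 1426² − 4·507469 = 2033476 − 2029876 = 3600; √3600 = 60.
q = (1426 − 60)/2 = 683, p = (1426 + 60)/2 = 743.
Check: 683 · 743 = 507469.

743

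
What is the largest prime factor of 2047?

89

2047 = 23 · 89
89 is prime.
So 2047 = 23 · 89; the largest prime factor is 89.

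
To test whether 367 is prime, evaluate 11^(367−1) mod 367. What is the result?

1

11^1 ≡ 11 (mod 367)
11^2 ≡ 11^2 = 121 ≡ 121 (mod 367)
11^4 ≡ 121^2 = 14641 ≡ 328 (mod 367)
11^8 ≡ 328^2 = 107584 ≡ 53 (mod 367)
11^16 ≡ 53^2 = 2809 ≡ 240 (mod 367)
11^32 ≡ 240^2 = 57600 ≡ 348 (mod 367)
11^64 ≡ 348^2 = 121104 ≡ 361 (mod 367)
11^128 ≡ 361^2 = 130321 ≡ 36 (mod 367)
11^256 ≡ 36^2 = 1296 ≡ 195 (mod 367)
366 = 256 + 64 + 32 + 8 + 4 + 2 in binary powers of 2.
So 11^366 ≡ 195 · 361 · 348 · 53 · 328 · 121 ≡ 1 (mod 367).
Since the result is 1, base 11 gives no evidence that 367 is composite.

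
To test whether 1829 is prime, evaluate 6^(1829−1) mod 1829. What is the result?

1823

6^1 ≡ 6 (mod 1829)
6^2 ≡ 6^2 = 36 ≡ 36 (mod 1829)
6^4 ≡ 36^2 = 1296 ≡ 1296 (mod 1829)
6^8 ≡ 1296^2 = 1679616 ≡ 594 (mod 1829)
6^16 ≡ 594^2 = 352836 ≡ 1668 (mod 1829)
6^32 ≡ 1668^2 = 2782224 ≡ 315 (mod 1829)
6^64 ≡ 315^2 = 99225 ≡ 459 (mod 1829)
6^128 ≡ 459^2 = 210681 ≡ 346 (mod 1829)
6^256 ≡ 346^2 = 119716 ≡ 831 (mod 1829)
6^512 ≡ 831^2 = 690561 ≡ 1028 (mod 1829)
6^1024 ≡ 1028^2 = 1056784 ≡ 1451 (mod 1829)
1828 = 1024 + 512 + 256 + 32 + 4 in binary powers of 2.
So 6^1828 ≡ 1451 · 1028 · 831 · 315 · 1296 ≡ 1823 (mod 1829).
Since 1823 ≠ 1, base 6 is a Fermat witness: 1829 is composite.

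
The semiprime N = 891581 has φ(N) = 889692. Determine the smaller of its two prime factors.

907

φ(n) = (p−1)(q−1) = n − (p+q) + 1, so p + q = 891581 − 889692 + 1 = 1890.
p and q are the roots of t² − 1890t + 891581 = 0.
Discriminant: 1890² − 4·891581 = 3572100 − 3566324 = 5776; √5776 = 76.
q = (1890 − 76)/2 = 907, p = (1890 + 76)/2 = 983.
Check: 907 · 983 = 891581.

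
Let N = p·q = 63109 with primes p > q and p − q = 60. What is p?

283

Since p = q + 60, we have 63109 = q(q + 60), so q² + 60q − 63109 = 0.
Discriminant: 60² + 4·63109 = 3600 + 252436 = 256036; √256036 = 506.
q = (−60 + 506)/2 = 223, and p = q + 60 = 283.
Check: 223 · 283 = 63109.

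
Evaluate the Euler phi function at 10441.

10192

Factor: 10441 = 53 · 197.
φ(10441) = (53−1) · (197−1) = 52 · 196 = 10192.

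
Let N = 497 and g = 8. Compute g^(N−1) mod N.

8^1 ≡ 8 (mod 497)
8^2 ≡ 8^2 = 64 ≡ 64 (mod 497)
8^4 ≡ 64^2 = 4096 ≡ 120 (mod 497)
8^8 ≡ 120^2 = 14400 ≡ 484 (mod 497)
8^16 ≡ 484^2 = 234256 ≡ 169 (mod 497)
8^32 ≡ 169^2 = 28561 ≡ 232 (mod 497)
8^64 ≡ 232^2 = 53824 ≡ 148 (mod 497)
8^128 ≡ 148^2 = 21904 ≡ 36 (mod 497)
8^256 ≡ 36^2 = 1296 ≡ 302 (mod 497)
496 = 256 + 128 + 64 + 32 + 16 in binary powers of 2.
So 8^496 ≡ 302 · 36 · 148 · 232 · 169 ≡ 225 (mod 497).
Since 225 ≠ 1, base 8 is a Fermat witness: 497 is composite.

225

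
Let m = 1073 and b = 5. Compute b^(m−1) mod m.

5^1 ≡ 5 (mod 1073)
5^2 ≡ 5^2 = 25 ≡ 25 (mod 1073)
5^4 ≡ 25^2 = 625 ≡ 625 (mod 1073)
5^8 ≡ 625^2 = 390625 ≡ 53 (mod 1073)
5^16 ≡ 53^2 = 2809 ≡ 663 (mod 1073)
5^32 ≡ 663^2 = 439569 ≡ 712 (mod 1073)
5^64 ≡ 712^2 = 506944 ≡ 488 (mod 1073)
5^128 ≡ 488^2 = 238144 ≡ 1011 (mod 1073)
5^256 ≡ 1011^2 = 1022121 ≡ 625 (mod 1073)
5^512 ≡ 625^2 = 390625 ≡ 53 (mod 1073)
5^1024 ≡ 53^2 = 2809 ≡ 663 (mod 1073)
1072 = 1024 + 32 + 16 in binary powers of 2.
So 5^1072 ≡ 663 · 712 · 663 ≡ 488 (mod 1073).
Since 488 ≠ 1, base 5 is a Fermat witness: 1073 is composite.

488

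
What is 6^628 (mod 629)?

6^1 ≡ 6 (mod 629)
6^2 ≡ 6^2 = 36 ≡ 36 (mod 629)
6^4 ≡ 36^2 = 1296 ≡ 38 (mod 629)
6^8 ≡ 38^2 = 1444 ≡ 186 (mod 629)
6^16 ≡ 186^2 = 34596 ≡ 1 (mod 629)
6^32 ≡ 1^2 = 1 ≡ 1 (mod 629)
6^64 ≡ 1^2 = 1 ≡ 1 (mod 629)
6^128 ≡ 1^2 = 1 ≡ 1 (mod 629)
6^256 ≡ 1^2 = 1 ≡ 1 (mod 629)
6^512 ≡ 1^2 = 1 ≡ 1 (mod 629)
628 = 512 + 64 + 32 + 16 + 4 in binary powers of 2.
So 6^628 ≡ 1 · 1 · 1 · 1 · 38 ≡ 38 (mod 629).
Since 38 ≠ 1, base 6 is a Fermat witness: 629 is composite.

38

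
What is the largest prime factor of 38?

19

38 = 2 · 19
19 is prime.
So 38 = 2 · 19; the largest prime factor is 19.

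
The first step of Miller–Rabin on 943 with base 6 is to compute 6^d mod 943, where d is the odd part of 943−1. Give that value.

177

943 − 1 = 942 = 2^1 · 471, so d = 471.
6^1 ≡ 6 (mod 943)
6^2 ≡ 6^2 = 36 ≡ 36 (mod 943)
6^4 ≡ 36^2 = 1296 ≡ 353 (mod 943)
6^8 ≡ 353^2 = 124609 ≡ 133 (mod 943)
6^16 ≡ 133^2 = 17689 ≡ 715 (mod 943)
6^32 ≡ 715^2 = 511225 ≡ 119 (mod 943)
6^64 ≡ 119^2 = 14161 ≡ 16 (mod 943)
6^128 ≡ 16^2 = 256 ≡ 256 (mod 943)
6^256 ≡ 256^2 = 65536 ≡ 469 (mod 943)
471 = 256 + 128 + 64 + 16 + 4 + 2 + 1 in binary powers of 2.
So 6^471 ≡ 469 · 256 · 16 · 715 · 353 · 36 · 6 ≡ 177 (mod 943).
Squaring chain: 177; never reaches −1, so base 6 is a Miller–Rabin witness that 943 is composite.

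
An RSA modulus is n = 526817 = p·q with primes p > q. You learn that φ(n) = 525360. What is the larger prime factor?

φ(n) = (p−1)(q−1) = n − (p+q) + 1, so p + q = 526817 − 525360 + 1 = 1458.
p and q are the roots of t² − 1458t + 526817 = 0.
Discriminant: 1458² − 4·526817 = 2125764 − 2107268 = 18496; √18496 = 136.
q = (1458 − 136)/2 = 661, p = (1458 + 136)/2 = 797.
Check: 661 · 797 = 526817.

797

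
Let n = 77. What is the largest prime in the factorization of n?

77 = 7 · 11
11 is prime.
So 77 = 7 · 11; the largest prime factor is 11.

11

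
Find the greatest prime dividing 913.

913 = 11 · 83
83 is prime.
So 913 = 11 · 83; the largest prime factor is 83.

83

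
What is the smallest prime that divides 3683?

3683 is odd.
Digit sum 20, not divisible by 3.
Ends in 3: not divisible by 5.
7: 3683 = 7·526 + 1
11: 3683 = 11·334 + 9
13: 3683 = 13·283 + 4
17: 3683 = 17·216 + 11
19: 3683 = 19·193 + 16
23: 3683 = 23·160 + 3
29: 3683 = 29·127

29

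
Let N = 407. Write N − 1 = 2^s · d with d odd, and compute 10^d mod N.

407 − 1 = 406 = 2^1 · 203, so d = 203.
10^1 ≡ 10 (mod 407)
10^2 ≡ 10^2 = 100 ≡ 100 (mod 407)
10^4 ≡ 100^2 = 10000 ≡ 232 (mod 407)
10^8 ≡ 232^2 = 53824 ≡ 100 (mod 407)
10^16 ≡ 100^2 = 10000 ≡ 232 (mod 407)
10^32 ≡ 232^2 = 53824 ≡ 100 (mod 407)
10^64 ≡ 100^2 = 10000 ≡ 232 (mod 407)
10^128 ≡ 232^2 = 53824 ≡ 100 (mod 407)
203 = 128 + 64 + 8 + 2 + 1 in binary powers of 2.
So 10^203 ≡ 100 · 232 · 100 · 100 · 10 ≡ 285 (mod 407).
Squaring chain: 285; never reaches −1, so base 10 is a Miller–Rabin witness that 407 is composite.

285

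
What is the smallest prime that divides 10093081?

67

10093081 is odd.
Digit sum 22, not divisible by 3.
Ends in 1: not divisible by 5.
7: 10093081 = 7·1441868 + 5
11: 10093081 = 11·917552 + 9
13: 10093081 = 13·776390 + 11
17: 10093081 = 17·593710 + 11
19: 10093081 = 19·531214 + 15
23: 10093081 = 23·438829 + 14
29: 10093081 = 29·348037 + 8
31: 10093081 = 31·325583 + 8
37: 10093081 = 37·272785 + 36
41: 10093081 = 41·246172 + 29
43: 10093081 = 43·234722 + 35
47: 10093081 = 47·214746 + 19
53: 10093081 = 53·190435 + 26
59: 10093081 = 59·171069 + 10
61: 10093081 = 61·165460 + 21
67: 10093081 = 67·150643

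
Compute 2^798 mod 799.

676

2^1 ≡ 2 (mod 799)
2^2 ≡ 2^2 = 4 ≡ 4 (mod 799)
2^4 ≡ 4^2 = 16 ≡ 16 (mod 799)
2^8 ≡ 16^2 = 256 ≡ 256 (mod 799)
2^16 ≡ 256^2 = 65536 ≡ 18 (mod 799)
2^32 ≡ 18^2 = 324 ≡ 324 (mod 799)
2^64 ≡ 324^2 = 104976 ≡ 307 (mod 799)
2^128 ≡ 307^2 = 94249 ≡ 766 (mod 799)
2^256 ≡ 766^2 = 586756 ≡ 290 (mod 799)
2^512 ≡ 290^2 = 84100 ≡ 205 (mod 799)
798 = 512 + 256 + 16 + 8 + 4 + 2 in binary powers of 2.
So 2^798 ≡ 205 · 290 · 18 · 256 · 16 · 4 ≡ 676 (mod 799).
Since 676 ≠ 1, base 2 is a Fermat witness: 799 is composite.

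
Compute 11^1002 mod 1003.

661

11^1 ≡ 11 (mod 1003)
11^2 ≡ 11^2 = 121 ≡ 121 (mod 1003)
11^4 ≡ 121^2 = 14641 ≡ 599 (mod 1003)
11^8 ≡ 599^2 = 358801 ≡ 730 (mod 1003)
11^16 ≡ 730^2 = 532900 ≡ 307 (mod 1003)
11^32 ≡ 307^2 = 94249 ≡ 970 (mod 1003)
11^64 ≡ 970^2 = 940900 ≡ 86 (mod 1003)
11^128 ≡ 86^2 = 7396 ≡ 375 (mod 1003)
11^256 ≡ 375^2 = 140625 ≡ 205 (mod 1003)
11^512 ≡ 205^2 = 42025 ≡ 902 (mod 1003)
1002 = 512 + 256 + 128 + 64 + 32 + 8 + 2 in binary powers of 2.
So 11^1002 ≡ 902 · 205 · 375 · 86 · 970 · 730 · 121 ≡ 661 (mod 1003).
Since 661 ≠ 1, base 11 is a Fermat witness: 1003 is composite.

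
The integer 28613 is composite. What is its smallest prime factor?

28613 is odd.
Digit sum 20, not divisible by 3.
Ends in 3: not divisible by 5.
7: 28613 = 7·4087 + 4
11: 28613 = 11·2601 + 2
13: 28613 = 13·2201

13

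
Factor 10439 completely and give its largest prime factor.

10439 = 11 · 949
949 = 13 · 73
73 is prime.
So 10439 = 11 · 13 · 73; the largest prime factor is 73.

73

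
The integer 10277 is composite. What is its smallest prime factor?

10277 is odd.
Digit sum 17, not divisible by 3.
Ends in 7: not divisible by 5.
7: 10277 = 7·1468 + 1
11: 10277 = 11·934 + 3
13: 10277 = 13·790 + 7
17: 10277 = 17·604 + 9
19: 10277 = 19·540 + 17
23: 10277 = 23·446 + 19
29: 10277 = 29·354 + 11
31: 10277 = 31·331 + 16
37: 10277 = 37·277 + 28
41: 10277 = 41·250 + 27
43: 10277 = 43·239

43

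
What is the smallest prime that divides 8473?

37

8473 is odd.
Digit sum 22, not divisible by 3.
Ends in 3: not divisible by 5.
7: 8473 = 7·1210 + 3
11: 8473 = 11·770 + 3
13: 8473 = 13·651 + 10
17: 8473 = 17·498 + 7
19: 8473 = 19·445 + 18
23: 8473 = 23·368 + 9
29: 8473 = 29·292 + 5
31: 8473 = 31·273 + 10
37: 8473 = 37·229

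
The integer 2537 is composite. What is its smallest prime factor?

2537 is odd.
Digit sum 17, not divisible by 3.
Ends in 7: not divisible by 5.
7: 2537 = 7·362 + 3
11: 2537 = 11·230 + 7
13: 2537 = 13·195 + 2
17: 2537 = 17·149 + 4
19: 2537 = 19·133 + 10
23: 2537 = 23·110 + 7
29: 2537 = 29·87 + 14
31: 2537 = 31·81 + 26
37: 2537 = 37·68 + 21
41: 2537 = 41·61 + 36
43: 2537 = 43·59

43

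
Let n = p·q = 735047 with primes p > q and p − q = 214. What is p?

971

Since p = q + 214, we have 735047 = q(q + 214), so q² + 214q − 735047 = 0.
Discriminant: 214² + 4·735047 = 45796 + 2940188 = 2985984; √2985984 = 1728.
q = (−214 + 1728)/2 = 757, and p = q + 214 = 971.
Check: 757 · 971 = 735047.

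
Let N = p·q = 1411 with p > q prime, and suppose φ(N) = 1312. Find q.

φ(n) = (p−1)(q−1) = n − (p+q) + 1, so p + q = 1411 − 1312 + 1 = 100.
p and q are the roots of t² − 100t + 1411 = 0.
Discriminant: 100² − 4·1411 = 10000 − 5644 = 4356; √4356 = 66.
q = (100 − 66)/2 = 17, p = (100 + 66)/2 = 83.
Check: 17 · 83 = 1411.

17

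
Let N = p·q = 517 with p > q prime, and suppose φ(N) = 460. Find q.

φ(n) = (p−1)(q−1) = n − (p+q) + 1, so p + q = 517 − 460 + 1 = 58.
p and q are the roots of t² − 58t + 517 = 0.
Discriminant: 58² − 4·517 = 3364 − 2068 = 1296; √1296 = 36.
q = (58 − 36)/2 = 11, p = (58 + 36)/2 = 47.
Check: 11 · 47 = 517.

11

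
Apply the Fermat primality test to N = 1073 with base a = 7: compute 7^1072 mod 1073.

7

7^1 ≡ 7 (mod 1073)
7^2 ≡ 7^2 = 49 ≡ 49 (mod 1073)
7^4 ≡ 49^2 = 2401 ≡ 255 (mod 1073)
7^8 ≡ 255^2 = 65025 ≡ 645 (mod 1073)
7^16 ≡ 645^2 = 416025 ≡ 774 (mod 1073)
7^32 ≡ 774^2 = 599076 ≡ 342 (mod 1073)
7^64 ≡ 342^2 = 116964 ≡ 7 (mod 1073)
7^128 ≡ 7^2 = 49 ≡ 49 (mod 1073)
7^256 ≡ 49^2 = 2401 ≡ 255 (mod 1073)
7^512 ≡ 255^2 = 65025 ≡ 645 (mod 1073)
7^1024 ≡ 645^2 = 416025 ≡ 774 (mod 1073)
1072 = 1024 + 32 + 16 in binary powers of 2.
So 7^1072 ≡ 774 · 342 · 774 ≡ 7 (mod 1073).
Since 7 ≠ 1, base 7 is a Fermat witness: 1073 is composite.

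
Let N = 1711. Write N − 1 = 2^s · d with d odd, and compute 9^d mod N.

1711 − 1 = 1710 = 2^1 · 855, so d = 855.
9^1 ≡ 9 (mod 1711)
9^2 ≡ 9^2 = 81 ≡ 81 (mod 1711)
9^4 ≡ 81^2 = 6561 ≡ 1428 (mod 1711)
9^8 ≡ 1428^2 = 2039184 ≡ 1383 (mod 1711)
9^16 ≡ 1383^2 = 1912689 ≡ 1502 (mod 1711)
9^32 ≡ 1502^2 = 2256004 ≡ 906 (mod 1711)
9^64 ≡ 906^2 = 820836 ≡ 1267 (mod 1711)
9^128 ≡ 1267^2 = 1605289 ≡ 371 (mod 1711)
9^256 ≡ 371^2 = 137641 ≡ 761 (mod 1711)
9^512 ≡ 761^2 = 579121 ≡ 803 (mod 1711)
855 = 512 + 256 + 64 + 16 + 4 + 2 + 1 in binary powers of 2.
So 9^855 ≡ 803 · 761 · 1267 · 1502 · 1428 · 81 · 9 ≡ 1082 (mod 1711).
Squaring chain: 1082; never reaches −1, so base 9 is a Miller–Rabin witness that 1711 is composite.

1082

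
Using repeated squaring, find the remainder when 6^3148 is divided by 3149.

6^1 ≡ 6 (mod 3149)
6^2 ≡ 6^2 = 36 ≡ 36 (mod 3149)
6^4 ≡ 36^2 = 1296 ≡ 1296 (mod 3149)
6^8 ≡ 1296^2 = 1679616 ≡ 1199 (mod 3149)
6^16 ≡ 1199^2 = 1437601 ≡ 1657 (mod 3149)
6^32 ≡ 1657^2 = 2745649 ≡ 2870 (mod 3149)
6^64 ≡ 2870^2 = 8236900 ≡ 2265 (mod 3149)
6^128 ≡ 2265^2 = 5130225 ≡ 504 (mod 3149)
6^256 ≡ 504^2 = 254016 ≡ 2096 (mod 3149)
6^512 ≡ 2096^2 = 4393216 ≡ 361 (mod 3149)
6^1024 ≡ 361^2 = 130321 ≡ 1212 (mod 3149)
6^2048 ≡ 1212^2 = 1468944 ≡ 1510 (mod 3149)
3148 = 2048 + 1024 + 64 + 8 + 4 in binary powers of 2.
So 6^3148 ≡ 1510 · 1212 · 2265 · 1199 · 1296 ≡ 1781 (mod 3149).
Since 1781 ≠ 1, base 6 is a Fermat witness: 3149 is composite.

1781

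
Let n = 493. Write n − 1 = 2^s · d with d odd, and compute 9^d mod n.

457

493 − 1 = 492 = 2^2 · 123, so d = 123.
9^1 ≡ 9 (mod 493)
9^2 ≡ 9^2 = 81 ≡ 81 (mod 493)
9^4 ≡ 81^2 = 6561 ≡ 152 (mod 493)
9^8 ≡ 152^2 = 23104 ≡ 426 (mod 493)
9^16 ≡ 426^2 = 181476 ≡ 52 (mod 493)
9^32 ≡ 52^2 = 2704 ≡ 239 (mod 493)
9^64 ≡ 239^2 = 57121 ≡ 426 (mod 493)
123 = 64 + 32 + 16 + 8 + 2 + 1 in binary powers of 2.
So 9^123 ≡ 426 · 239 · 52 · 426 · 81 · 9 ≡ 457 (mod 493).
Squaring chain: 457 → 310; never reaches −1, so base 9 is a Miller–Rabin witness that 493 is composite.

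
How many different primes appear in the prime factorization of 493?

2

493 = 17 · 29
493 = 17 · 29, which has 2 distinct prime factors.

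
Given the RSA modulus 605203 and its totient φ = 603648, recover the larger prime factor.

787

φ(n) = (p−1)(q−1) = n − (p+q) + 1, so p + q = 605203 − 603648 + 1 = 1556.
p and q are the roots of t² − 1556t + 605203 = 0.
Discriminant: 1556² − 4·605203 = 2421136 − 2420812 = 324; √324 = 18.
q = (1556 − 18)/2 = 769, p = (1556 + 18)/2 = 787.
Check: 769 · 787 = 605203.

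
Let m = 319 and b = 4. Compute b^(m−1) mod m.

4^1 ≡ 4 (mod 319)
4^2 ≡ 4^2 = 16 ≡ 16 (mod 319)
4^4 ≡ 16^2 = 256 ≡ 256 (mod 319)
4^8 ≡ 256^2 = 65536 ≡ 141 (mod 319)
4^16 ≡ 141^2 = 19881 ≡ 103 (mod 319)
4^32 ≡ 103^2 = 10609 ≡ 82 (mod 319)
4^64 ≡ 82^2 = 6724 ≡ 25 (mod 319)
4^128 ≡ 25^2 = 625 ≡ 306 (mod 319)
4^256 ≡ 306^2 = 93636 ≡ 169 (mod 319)
318 = 256 + 32 + 16 + 8 + 4 + 2 in binary powers of 2.
So 4^318 ≡ 169 · 82 · 103 · 141 · 256 · 16 ≡ 284 (mod 319).
Since 284 ≠ 1, base 4 is a Fermat witness: 319 is composite.

284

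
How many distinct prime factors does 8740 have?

4

8740 = 2^2 · 2185
2185 = 5 · 437
437 = 19 · 23
8740 = 2^2 · 5 · 19 · 23, which has 4 distinct prime factors.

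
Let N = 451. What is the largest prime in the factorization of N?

451 = 11 · 41
41 is prime.
So 451 = 11 · 41; the largest prime factor is 41.

41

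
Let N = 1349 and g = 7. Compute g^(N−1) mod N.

7^1 ≡ 7 (mod 1349)
7^2 ≡ 7^2 = 49 ≡ 49 (mod 1349)
7^4 ≡ 49^2 = 2401 ≡ 1052 (mod 1349)
7^8 ≡ 1052^2 = 1106704 ≡ 524 (mod 1349)
7^16 ≡ 524^2 = 274576 ≡ 729 (mod 1349)
7^32 ≡ 729^2 = 531441 ≡ 1284 (mod 1349)
7^64 ≡ 1284^2 = 1648656 ≡ 178 (mod 1349)
7^128 ≡ 178^2 = 31684 ≡ 657 (mod 1349)
7^256 ≡ 657^2 = 431649 ≡ 1318 (mod 1349)
7^512 ≡ 1318^2 = 1737124 ≡ 961 (mod 1349)
7^1024 ≡ 961^2 = 923521 ≡ 805 (mod 1349)
1348 = 1024 + 256 + 64 + 4 in binary powers of 2.
So 7^1348 ≡ 805 · 1318 · 178 · 1052 ≡ 292 (mod 1349).
Since 292 ≠ 1, base 7 is a Fermat witness: 1349 is composite.

292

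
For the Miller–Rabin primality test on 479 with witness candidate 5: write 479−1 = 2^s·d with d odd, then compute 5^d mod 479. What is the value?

479 − 1 = 478 = 2^1 · 239, so d = 239.
5^1 ≡ 5 (mod 479)
5^2 ≡ 5^2 = 25 ≡ 25 (mod 479)
5^4 ≡ 25^2 = 625 ≡ 146 (mod 479)
5^8 ≡ 146^2 = 21316 ≡ 240 (mod 479)
5^16 ≡ 240^2 = 57600 ≡ 120 (mod 479)
5^32 ≡ 120^2 = 14400 ≡ 30 (mod 479)
5^64 ≡ 30^2 = 900 ≡ 421 (mod 479)
5^128 ≡ 421^2 = 177241 ≡ 11 (mod 479)
239 = 128 + 64 + 32 + 8 + 4 + 2 + 1 in binary powers of 2.
So 5^239 ≡ 11 · 421 · 30 · 240 · 146 · 25 · 5 ≡ 1 (mod 479).
Since 5^d ≡ 1 (mod 479), base 5 does not prove 479 composite.

1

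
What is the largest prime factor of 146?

73

146 = 2 · 73
73 is prime.
So 146 = 2 · 73; the largest prime factor is 73.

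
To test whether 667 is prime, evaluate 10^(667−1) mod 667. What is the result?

10^1 ≡ 10 (mod 667)
10^2 ≡ 10^2 = 100 ≡ 100 (mod 667)
10^4 ≡ 100^2 = 10000 ≡ 662 (mod 667)
10^8 ≡ 662^2 = 438244 ≡ 25 (mod 667)
10^16 ≡ 25^2 = 625 ≡ 625 (mod 667)
10^32 ≡ 625^2 = 390625 ≡ 430 (mod 667)
10^64 ≡ 430^2 = 184900 ≡ 141 (mod 667)
10^128 ≡ 141^2 = 19881 ≡ 538 (mod 667)
10^256 ≡ 538^2 = 289444 ≡ 633 (mod 667)
10^512 ≡ 633^2 = 400689 ≡ 489 (mod 667)
666 = 512 + 128 + 16 + 8 + 2 in binary powers of 2.
So 10^666 ≡ 489 · 538 · 625 · 25 · 100 ≡ 236 (mod 667).
Since 236 ≠ 1, base 10 is a Fermat witness: 667 is composite.

236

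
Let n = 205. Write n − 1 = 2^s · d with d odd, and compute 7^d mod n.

205 − 1 = 204 = 2^2 · 51, so d = 51.
7^1 ≡ 7 (mod 205)
7^2 ≡ 7^2 = 49 ≡ 49 (mod 205)
7^4 ≡ 49^2 = 2401 ≡ 146 (mod 205)
7^8 ≡ 146^2 = 21316 ≡ 201 (mod 205)
7^16 ≡ 201^2 = 40401 ≡ 16 (mod 205)
7^32 ≡ 16^2 = 256 ≡ 51 (mod 205)
51 = 32 + 16 + 2 + 1 in binary powers of 2.
So 7^51 ≡ 51 · 16 · 49 · 7 ≡ 63 (mod 205).
Squaring chain: 63 → 74; never reaches −1, so base 7 is a Miller–Rabin witness that 205 is composite.

63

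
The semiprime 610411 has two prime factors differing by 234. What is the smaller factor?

673

Since p = q + 234, we have 610411 = q(q + 234), so q² + 234q − 610411 = 0.
Discriminant: 234² + 4·610411 = 54756 + 2441644 = 2496400; √2496400 = 1580.
q = (−234 + 1580)/2 = 673, and p = q + 234 = 907.
Check: 673 · 907 = 610411.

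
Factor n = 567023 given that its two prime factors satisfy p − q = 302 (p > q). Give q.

Since p = q + 302, we have 567023 = q(q + 302), so q² + 302q − 567023 = 0.
Discriminant: 302² + 4·567023 = 91204 + 2268092 = 2359296; √2359296 = 1536.
q = (−302 + 1536)/2 = 617, and p = q + 302 = 919.
Check: 617 · 919 = 567023.

617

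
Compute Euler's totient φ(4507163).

4424896

Factor: 4507163 = 137 · 167 · 197.
φ(4507163) = (137−1) · (167−1) · (197−1) = 136 · 166 · 196 = 4424896.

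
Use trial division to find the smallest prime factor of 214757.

214757 is odd.
Digit sum 26, not divisible by 3.
Ends in 7: not divisible by 5.
7: 214757 = 7·30679 + 4
11: 214757 = 11·19523 + 4
13: 214757 = 13·16519 + 10
17: 214757 = 17·12632 + 13
19: 214757 = 19·11303

19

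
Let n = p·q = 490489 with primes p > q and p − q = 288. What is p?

859

Since p = q + 288, we have 490489 = q(q + 288), so q² + 288q − 490489 = 0.
Discriminant: 288² + 4·490489 = 82944 + 1961956 = 2044900; √2044900 = 1430.
q = (−288 + 1430)/2 = 571, and p = q + 288 = 859.
Check: 571 · 859 = 490489.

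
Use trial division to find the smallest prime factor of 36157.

11

36157 is odd.
Digit sum 22, not divisible by 3.
Ends in 7: not divisible by 5.
7: 36157 = 7·5165 + 2
11: 36157 = 11·3287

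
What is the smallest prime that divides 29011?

29011 is odd.
Digit sum 13, not divisible by 3.
Ends in 1: not divisible by 5.
7: 29011 = 7·4144 + 3
11: 29011 = 11·2637 + 4
13: 29011 = 13·2231 + 8
17: 29011 = 17·1706 + 9
19: 29011 = 19·1526 + 17
23: 29011 = 23·1261 + 8
29: 29011 = 29·1000 + 11
31: 29011 = 31·935 + 26
37: 29011 = 37·784 + 3
41: 29011 = 41·707 + 24
43: 29011 = 43·674 + 29
47: 29011 = 47·617 + 12
53: 29011 = 53·547 + 20
59: 29011 = 59·491 + 42
61: 29011 = 61·475 + 36
67: 29011 = 67·433

67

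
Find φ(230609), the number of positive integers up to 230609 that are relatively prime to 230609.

216720

Factor: 230609 = 31 · 43 · 173.
φ(230609) = (31−1) · (43−1) · (173−1) = 30 · 42 · 172 = 216720.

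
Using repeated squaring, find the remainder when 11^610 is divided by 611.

335

11^1 ≡ 11 (mod 611)
11^2 ≡ 11^2 = 121 ≡ 121 (mod 611)
11^4 ≡ 121^2 = 14641 ≡ 588 (mod 611)
11^8 ≡ 588^2 = 345744 ≡ 529 (mod 611)
11^16 ≡ 529^2 = 279841 ≡ 3 (mod 611)
11^32 ≡ 3^2 = 9 ≡ 9 (mod 611)
11^64 ≡ 9^2 = 81 ≡ 81 (mod 611)
11^128 ≡ 81^2 = 6561 ≡ 451 (mod 611)
11^256 ≡ 451^2 = 203401 ≡ 549 (mod 611)
11^512 ≡ 549^2 = 301401 ≡ 178 (mod 611)
610 = 512 + 64 + 32 + 2 in binary powers of 2.
So 11^610 ≡ 178 · 81 · 9 · 121 ≡ 335 (mod 611).
Since 335 ≠ 1, base 11 is a Fermat witness: 611 is composite.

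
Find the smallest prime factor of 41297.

61

41297 is odd.
Digit sum 23, not divisible by 3.
Ends in 7: not divisible by 5.
7: 41297 = 7·5899 + 4
11: 41297 = 11·3754 + 3
13: 41297 = 13·3176 + 9
17: 41297 = 17·2429 + 4
19: 41297 = 19·2173 + 10
23: 41297 = 23·1795 + 12
29: 41297 = 29·1424 + 1
31: 41297 = 31·1332 + 5
37: 41297 = 37·1116 + 5
41: 41297 = 41·1007 + 10
43: 41297 = 43·960 + 17
47: 41297 = 47·878 + 31
53: 41297 = 53·779 + 10
59: 41297 = 59·699 + 56
61: 41297 = 61·677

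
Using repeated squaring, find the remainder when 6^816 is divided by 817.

6^1 ≡ 6 (mod 817)
6^2 ≡ 6^2 = 36 ≡ 36 (mod 817)
6^4 ≡ 36^2 = 1296 ≡ 479 (mod 817)
6^8 ≡ 479^2 = 229441 ≡ 681 (mod 817)
6^16 ≡ 681^2 = 463761 ≡ 522 (mod 817)
6^32 ≡ 522^2 = 272484 ≡ 423 (mod 817)
6^64 ≡ 423^2 = 178929 ≡ 6 (mod 817)
6^128 ≡ 6^2 = 36 ≡ 36 (mod 817)
6^256 ≡ 36^2 = 1296 ≡ 479 (mod 817)
6^512 ≡ 479^2 = 229441 ≡ 681 (mod 817)
816 = 512 + 256 + 32 + 16 in binary powers of 2.
So 6^816 ≡ 681 · 479 · 423 · 522 ≡ 87 (mod 817).
Since 87 ≠ 1, base 6 is a Fermat witness: 817 is composite.

87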